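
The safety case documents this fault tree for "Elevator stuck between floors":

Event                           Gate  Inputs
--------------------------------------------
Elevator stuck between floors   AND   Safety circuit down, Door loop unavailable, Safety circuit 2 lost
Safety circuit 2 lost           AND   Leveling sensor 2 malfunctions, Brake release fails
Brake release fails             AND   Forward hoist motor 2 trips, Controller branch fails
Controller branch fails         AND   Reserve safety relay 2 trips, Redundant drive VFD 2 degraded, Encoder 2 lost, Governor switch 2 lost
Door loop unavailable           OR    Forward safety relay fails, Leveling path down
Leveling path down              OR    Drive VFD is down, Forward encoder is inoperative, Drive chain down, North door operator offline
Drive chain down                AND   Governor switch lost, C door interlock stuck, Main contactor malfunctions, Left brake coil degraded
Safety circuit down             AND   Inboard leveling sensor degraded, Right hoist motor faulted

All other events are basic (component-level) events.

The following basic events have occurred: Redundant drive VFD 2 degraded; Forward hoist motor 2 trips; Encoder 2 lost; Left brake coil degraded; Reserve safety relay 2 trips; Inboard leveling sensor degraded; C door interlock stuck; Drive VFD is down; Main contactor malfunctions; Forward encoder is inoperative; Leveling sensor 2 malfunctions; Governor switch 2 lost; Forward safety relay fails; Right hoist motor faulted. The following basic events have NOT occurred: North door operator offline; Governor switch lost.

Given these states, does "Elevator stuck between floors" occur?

Safety circuit down [AND]: Inboard leveling sensor degraded=occurs, Right hoist motor faulted=occurs → all inputs occur → occurs.
Drive chain down [AND]: Governor switch lost=not, C door interlock stuck=occurs, Main contactor malfunctions=occurs, Left brake coil degraded=occurs → not all inputs occur → does not occur.
Leveling path down [OR]: Drive VFD is down=occurs, Forward encoder is inoperative=occurs, Drive chain down=not, North door operator offline=not → at least one input occurs → occurs.
Door loop unavailable [OR]: Forward safety relay fails=occurs, Leveling path down=occurs → at least one input occurs → occurs.
Controller branch fails [AND]: Reserve safety relay 2 trips=occurs, Redundant drive VFD 2 degraded=occurs, Encoder 2 lost=occurs, Governor switch 2 lost=occurs → all inputs occur → occurs.
Brake release fails [AND]: Forward hoist motor 2 trips=occurs, Controller branch fails=occurs → all inputs occur → occurs.
Safety circuit 2 lost [AND]: Leveling sensor 2 malfunctions=occurs, Brake release fails=occurs → all inputs occur → occurs.
Elevator stuck between floors [AND]: Safety circuit down=occurs, Door loop unavailable=occurs, Safety circuit 2 lost=occurs → all inputs occur → occurs.

Yes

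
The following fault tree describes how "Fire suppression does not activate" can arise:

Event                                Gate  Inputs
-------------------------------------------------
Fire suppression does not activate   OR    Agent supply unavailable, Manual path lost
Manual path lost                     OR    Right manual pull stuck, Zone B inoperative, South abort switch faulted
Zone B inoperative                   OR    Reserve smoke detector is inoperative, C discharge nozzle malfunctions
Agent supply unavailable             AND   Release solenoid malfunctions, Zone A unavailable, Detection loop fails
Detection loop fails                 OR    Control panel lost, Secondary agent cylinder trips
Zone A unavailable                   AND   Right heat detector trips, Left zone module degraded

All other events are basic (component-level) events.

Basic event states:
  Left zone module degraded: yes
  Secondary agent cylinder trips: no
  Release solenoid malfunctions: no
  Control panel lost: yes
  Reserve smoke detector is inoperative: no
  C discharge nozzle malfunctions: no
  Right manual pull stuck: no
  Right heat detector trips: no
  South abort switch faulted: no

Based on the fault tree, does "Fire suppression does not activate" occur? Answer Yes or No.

Zone A unavailable [AND]: Right heat detector trips=not, Left zone module degraded=occurs → not all inputs occur → does not occur.
Detection loop fails [OR]: Control panel lost=occurs, Secondary agent cylinder trips=not → at least one input occurs → occurs.
Agent supply unavailable [AND]: Release solenoid malfunctions=not, Zone A unavailable=not, Detection loop fails=occurs → not all inputs occur → does not occur.
Zone B inoperative [OR]: Reserve smoke detector is inoperative=not, C discharge nozzle malfunctions=not → no input occurs → does not occur.
Manual path lost [OR]: Right manual pull stuck=not, Zone B inoperative=not, South abort switch faulted=not → no input occurs → does not occur.
Fire suppression does not activate [OR]: Agent supply unavailable=not, Manual path lost=not → no input occurs → does not occur.

No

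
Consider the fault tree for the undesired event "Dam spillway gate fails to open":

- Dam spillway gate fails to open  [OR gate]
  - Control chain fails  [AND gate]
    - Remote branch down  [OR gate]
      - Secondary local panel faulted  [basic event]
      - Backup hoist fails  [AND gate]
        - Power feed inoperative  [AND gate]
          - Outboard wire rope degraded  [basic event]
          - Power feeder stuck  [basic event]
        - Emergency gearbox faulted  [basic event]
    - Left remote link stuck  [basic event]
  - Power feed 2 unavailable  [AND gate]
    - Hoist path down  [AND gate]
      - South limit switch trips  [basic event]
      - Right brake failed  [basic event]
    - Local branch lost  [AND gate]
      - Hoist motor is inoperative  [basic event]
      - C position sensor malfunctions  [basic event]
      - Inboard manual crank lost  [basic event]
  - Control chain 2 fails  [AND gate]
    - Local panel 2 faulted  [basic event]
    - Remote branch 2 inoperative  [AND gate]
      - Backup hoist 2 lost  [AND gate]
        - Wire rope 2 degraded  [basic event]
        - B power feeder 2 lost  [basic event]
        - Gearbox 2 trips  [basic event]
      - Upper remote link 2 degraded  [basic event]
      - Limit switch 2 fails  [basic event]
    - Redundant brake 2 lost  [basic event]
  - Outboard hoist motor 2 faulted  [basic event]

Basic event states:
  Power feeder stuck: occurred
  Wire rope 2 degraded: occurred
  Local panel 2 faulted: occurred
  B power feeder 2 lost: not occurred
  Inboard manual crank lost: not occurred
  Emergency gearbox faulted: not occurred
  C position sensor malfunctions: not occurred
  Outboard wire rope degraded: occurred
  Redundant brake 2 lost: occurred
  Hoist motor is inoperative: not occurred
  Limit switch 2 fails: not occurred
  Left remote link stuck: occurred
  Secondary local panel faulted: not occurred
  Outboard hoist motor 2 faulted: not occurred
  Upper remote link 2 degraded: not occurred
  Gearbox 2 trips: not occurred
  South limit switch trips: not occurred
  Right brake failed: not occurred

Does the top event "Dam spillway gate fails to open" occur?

Power feed inoperative [AND]: Outboard wire rope degraded=occurs, Power feeder stuck=occurs → all inputs occur → occurs.
Backup hoist fails [AND]: Power feed inoperative=occurs, Emergency gearbox faulted=not → not all inputs occur → does not occur.
Remote branch down [OR]: Secondary local panel faulted=not, Backup hoist fails=not → no input occurs → does not occur.
Control chain fails [AND]: Remote branch down=not, Left remote link stuck=occurs → not all inputs occur → does not occur.
Hoist path down [AND]: South limit switch trips=not, Right brake failed=not → not all inputs occur → does not occur.
Local branch lost [AND]: Hoist motor is inoperative=not, C position sensor malfunctions=not, Inboard manual crank lost=not → not all inputs occur → does not occur.
Power feed 2 unavailable [AND]: Hoist path down=not, Local branch lost=not → not all inputs occur → does not occur.
Backup hoist 2 lost [AND]: Wire rope 2 degraded=occurs, B power feeder 2 lost=not, Gearbox 2 trips=not → not all inputs occur → does not occur.
Remote branch 2 inoperative [AND]: Backup hoist 2 lost=not, Upper remote link 2 degraded=not, Limit switch 2 fails=not → not all inputs occur → does not occur.
Control chain 2 fails [AND]: Local panel 2 faulted=occurs, Remote branch 2 inoperative=not, Redundant brake 2 lost=occurs → not all inputs occur → does not occur.
Dam spillway gate fails to open [OR]: Control chain fails=not, Power feed 2 unavailable=not, Control chain 2 fails=not, Outboard hoist motor 2 faulted=not → no input occurs → does not occur.

No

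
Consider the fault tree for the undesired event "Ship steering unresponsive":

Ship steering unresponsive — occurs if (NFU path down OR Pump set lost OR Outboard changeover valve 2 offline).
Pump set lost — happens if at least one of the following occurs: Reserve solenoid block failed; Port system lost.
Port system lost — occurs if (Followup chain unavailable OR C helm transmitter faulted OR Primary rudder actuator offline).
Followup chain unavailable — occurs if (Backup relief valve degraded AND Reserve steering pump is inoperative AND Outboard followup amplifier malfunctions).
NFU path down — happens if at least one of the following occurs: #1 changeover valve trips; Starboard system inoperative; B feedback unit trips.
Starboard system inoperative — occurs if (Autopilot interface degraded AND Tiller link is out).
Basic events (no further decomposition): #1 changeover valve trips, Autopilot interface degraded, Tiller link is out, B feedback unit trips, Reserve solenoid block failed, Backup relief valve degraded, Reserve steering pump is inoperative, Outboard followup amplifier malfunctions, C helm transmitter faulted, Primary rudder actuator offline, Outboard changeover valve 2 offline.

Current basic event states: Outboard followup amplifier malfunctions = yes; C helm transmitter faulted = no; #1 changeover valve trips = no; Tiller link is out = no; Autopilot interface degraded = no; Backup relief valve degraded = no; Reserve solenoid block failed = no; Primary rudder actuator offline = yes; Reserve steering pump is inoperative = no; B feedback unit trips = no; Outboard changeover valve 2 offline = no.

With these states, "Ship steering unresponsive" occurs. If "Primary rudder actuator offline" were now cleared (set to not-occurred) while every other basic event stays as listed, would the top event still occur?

Counterfactual: set "Primary rudder actuator offline" to not occurred.
Starboard system inoperative [AND]: Autopilot interface degraded=not, Tiller link is out=not → not all inputs occur → does not occur.
NFU path down [OR]: #1 changeover valve trips=not, Starboard system inoperative=not, B feedback unit trips=not → no input occurs → does not occur.
Followup chain unavailable [AND]: Backup relief valve degraded=not, Reserve steering pump is inoperative=not, Outboard followup amplifier malfunctions=occurs → not all inputs occur → does not occur.
Port system lost [OR]: Followup chain unavailable=not, C helm transmitter faulted=not, Primary rudder actuator offline=not → no input occurs → does not occur.
Pump set lost [OR]: Reserve solenoid block failed=not, Port system lost=not → no input occurs → does not occur.
Ship steering unresponsive [OR]: NFU path down=not, Pump set lost=not, Outboard changeover valve 2 offline=not → no input occurs → does not occur.

No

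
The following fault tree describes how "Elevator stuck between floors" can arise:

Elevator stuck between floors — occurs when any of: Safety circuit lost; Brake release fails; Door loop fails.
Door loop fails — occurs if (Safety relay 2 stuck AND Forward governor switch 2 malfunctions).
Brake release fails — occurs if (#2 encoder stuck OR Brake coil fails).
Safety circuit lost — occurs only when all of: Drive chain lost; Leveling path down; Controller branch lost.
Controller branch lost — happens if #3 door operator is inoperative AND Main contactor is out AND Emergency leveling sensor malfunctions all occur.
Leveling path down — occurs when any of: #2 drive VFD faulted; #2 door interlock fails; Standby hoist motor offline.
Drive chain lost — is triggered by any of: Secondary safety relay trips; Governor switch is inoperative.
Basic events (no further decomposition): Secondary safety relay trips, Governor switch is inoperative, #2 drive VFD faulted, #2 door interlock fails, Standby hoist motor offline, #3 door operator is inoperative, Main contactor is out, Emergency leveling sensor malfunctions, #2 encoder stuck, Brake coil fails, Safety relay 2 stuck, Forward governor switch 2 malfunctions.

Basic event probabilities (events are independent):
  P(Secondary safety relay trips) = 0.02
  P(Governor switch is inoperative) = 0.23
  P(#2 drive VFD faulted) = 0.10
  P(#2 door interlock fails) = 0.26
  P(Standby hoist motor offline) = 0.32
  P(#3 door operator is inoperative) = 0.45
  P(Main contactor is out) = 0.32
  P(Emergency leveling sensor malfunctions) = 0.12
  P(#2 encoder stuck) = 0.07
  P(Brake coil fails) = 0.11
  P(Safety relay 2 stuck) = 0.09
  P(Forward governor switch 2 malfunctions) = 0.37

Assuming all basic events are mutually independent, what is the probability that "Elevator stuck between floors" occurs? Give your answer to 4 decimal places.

P(Drive chain lost) [OR] = 1 − (1−0.02) × (1−0.23) = 0.245400
P(Leveling path down) [OR] = 1 − (1−0.10) × (1−0.26) × (1−0.32) = 0.547120
P(Controller branch lost) [AND] = 0.45 × 0.32 × 0.12 = 0.017280
P(Safety circuit lost) [AND] = 0.245400 × 0.547120 × 0.017280 = 0.002320
P(Brake release fails) [OR] = 1 − (1−0.07) × (1−0.11) = 0.172300
P(Door loop fails) [AND] = 0.09 × 0.37 = 0.033300
P(Elevator stuck between floors) [OR] = 1 − (1−0.002320) × (1−0.172300) × (1−0.033300) = 0.201719
Rounded to 4 decimal places: P(Elevator stuck between floors) ≈ 0.2017.

0.2017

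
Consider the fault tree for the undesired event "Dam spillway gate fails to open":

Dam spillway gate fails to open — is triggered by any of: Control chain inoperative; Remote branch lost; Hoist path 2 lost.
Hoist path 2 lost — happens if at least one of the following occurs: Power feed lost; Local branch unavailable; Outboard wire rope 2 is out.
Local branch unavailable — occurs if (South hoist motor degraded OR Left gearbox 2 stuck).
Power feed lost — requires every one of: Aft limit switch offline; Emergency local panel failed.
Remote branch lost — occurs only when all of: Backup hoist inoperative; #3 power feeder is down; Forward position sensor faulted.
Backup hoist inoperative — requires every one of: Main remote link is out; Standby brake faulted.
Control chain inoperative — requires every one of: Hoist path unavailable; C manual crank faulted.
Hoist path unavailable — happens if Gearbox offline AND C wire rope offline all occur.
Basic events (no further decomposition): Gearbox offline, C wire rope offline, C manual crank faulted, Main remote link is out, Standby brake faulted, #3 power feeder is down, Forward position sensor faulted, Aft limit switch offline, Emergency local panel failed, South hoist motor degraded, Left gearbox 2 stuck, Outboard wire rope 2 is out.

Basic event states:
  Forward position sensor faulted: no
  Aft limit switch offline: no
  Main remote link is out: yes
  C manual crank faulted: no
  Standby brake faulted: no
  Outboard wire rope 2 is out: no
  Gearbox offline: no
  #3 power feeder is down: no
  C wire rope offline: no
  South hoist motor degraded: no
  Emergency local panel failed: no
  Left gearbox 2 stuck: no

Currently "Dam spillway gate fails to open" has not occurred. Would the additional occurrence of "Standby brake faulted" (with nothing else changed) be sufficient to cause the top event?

No

Counterfactual: set "Standby brake faulted" to occurred.
Hoist path unavailable [AND]: Gearbox offline=not, C wire rope offline=not → not all inputs occur → does not occur.
Control chain inoperative [AND]: Hoist path unavailable=not, C manual crank faulted=not → not all inputs occur → does not occur.
Backup hoist inoperative [AND]: Main remote link is out=occurs, Standby brake faulted=occurs → all inputs occur → occurs.
Remote branch lost [AND]: Backup hoist inoperative=occurs, #3 power feeder is down=not, Forward position sensor faulted=not → not all inputs occur → does not occur.
Power feed lost [AND]: Aft limit switch offline=not, Emergency local panel failed=not → not all inputs occur → does not occur.
Local branch unavailable [OR]: South hoist motor degraded=not, Left gearbox 2 stuck=not → no input occurs → does not occur.
Hoist path 2 lost [OR]: Power feed lost=not, Local branch unavailable=not, Outboard wire rope 2 is out=not → no input occurs → does not occur.
Dam spillway gate fails to open [OR]: Control chain inoperative=not, Remote branch lost=not, Hoist path 2 lost=not → no input occurs → does not occur.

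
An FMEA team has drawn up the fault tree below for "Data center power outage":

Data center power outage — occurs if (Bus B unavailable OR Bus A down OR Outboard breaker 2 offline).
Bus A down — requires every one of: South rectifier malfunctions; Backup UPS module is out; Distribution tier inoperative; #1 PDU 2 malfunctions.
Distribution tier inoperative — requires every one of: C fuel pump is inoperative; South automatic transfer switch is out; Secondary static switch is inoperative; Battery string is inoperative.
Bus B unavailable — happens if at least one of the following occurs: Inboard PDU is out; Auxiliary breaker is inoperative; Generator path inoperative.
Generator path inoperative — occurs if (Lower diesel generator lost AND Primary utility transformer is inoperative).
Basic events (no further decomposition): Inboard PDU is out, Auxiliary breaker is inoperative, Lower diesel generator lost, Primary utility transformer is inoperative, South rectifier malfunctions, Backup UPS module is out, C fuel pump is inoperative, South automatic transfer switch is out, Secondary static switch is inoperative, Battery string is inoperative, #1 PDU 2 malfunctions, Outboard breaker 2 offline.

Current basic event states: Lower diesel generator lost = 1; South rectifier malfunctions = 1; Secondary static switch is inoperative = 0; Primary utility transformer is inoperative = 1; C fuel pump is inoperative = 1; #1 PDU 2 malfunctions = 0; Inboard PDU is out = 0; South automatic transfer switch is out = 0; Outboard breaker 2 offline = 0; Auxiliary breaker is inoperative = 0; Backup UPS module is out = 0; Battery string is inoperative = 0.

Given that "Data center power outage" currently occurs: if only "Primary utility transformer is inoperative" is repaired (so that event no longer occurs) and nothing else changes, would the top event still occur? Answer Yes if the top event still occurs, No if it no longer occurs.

Counterfactual: set "Primary utility transformer is inoperative" to not occurred.
Generator path inoperative [AND]: Lower diesel generator lost=occurs, Primary utility transformer is inoperative=not → not all inputs occur → does not occur.
Bus B unavailable [OR]: Inboard PDU is out=not, Auxiliary breaker is inoperative=not, Generator path inoperative=not → no input occurs → does not occur.
Distribution tier inoperative [AND]: C fuel pump is inoperative=occurs, South automatic transfer switch is out=not, Secondary static switch is inoperative=not, Battery string is inoperative=not → not all inputs occur → does not occur.
Bus A down [AND]: South rectifier malfunctions=occurs, Backup UPS module is out=not, Distribution tier inoperative=not, #1 PDU 2 malfunctions=not → not all inputs occur → does not occur.
Data center power outage [OR]: Bus B unavailable=not, Bus A down=not, Outboard breaker 2 offline=not → no input occurs → does not occur.

No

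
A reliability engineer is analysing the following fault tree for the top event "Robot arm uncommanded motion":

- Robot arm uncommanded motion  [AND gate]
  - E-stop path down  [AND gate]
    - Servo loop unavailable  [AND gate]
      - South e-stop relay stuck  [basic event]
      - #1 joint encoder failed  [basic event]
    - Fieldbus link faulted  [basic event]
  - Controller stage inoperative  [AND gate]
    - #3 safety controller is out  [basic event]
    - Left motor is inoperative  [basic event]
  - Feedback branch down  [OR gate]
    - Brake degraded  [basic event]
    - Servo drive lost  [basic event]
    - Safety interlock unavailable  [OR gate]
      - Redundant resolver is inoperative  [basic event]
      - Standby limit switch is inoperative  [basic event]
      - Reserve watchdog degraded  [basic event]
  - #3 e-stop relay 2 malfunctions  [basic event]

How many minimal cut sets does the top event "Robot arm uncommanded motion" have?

Servo loop unavailable [AND]: one cut set from each child combined → 1 × 1 = 1 cut set(s).
E-stop path down [AND]: one cut set from each child combined → 1 × 1 = 1 cut set(s).
Controller stage inoperative [AND]: one cut set from each child combined → 1 × 1 = 1 cut set(s).
Safety interlock unavailable [OR]: union of children's cut sets → 3 cut set(s).
Feedback branch down [OR]: union of children's cut sets → 5 cut set(s).
Robot arm uncommanded motion [AND]: one cut set from each child combined → 1 × 1 × 5 × 1 = 5 cut set(s).
Minimal cut sets: {#1 joint encoder failed, #3 e-stop relay 2 malfunctions, #3 safety controller is out, Brake degraded, Fieldbus link faulted, Left motor is inoperative, South e-stop relay stuck}; {#1 joint encoder failed, #3 e-stop relay 2 malfunctions, #3 safety controller is out, Fieldbus link faulted, Left motor is inoperative, Servo drive lost, South e-stop relay stuck}; {#1 joint encoder failed, #3 e-stop relay 2 malfunctions, #3 safety controller is out, Fieldbus link faulted, Left motor is inoperative, Redundant resolver is inoperative, South e-stop relay stuck}; {#1 joint encoder failed, #3 e-stop relay 2 malfunctions, #3 safety controller is out, Fieldbus link faulted, Left motor is inoperative, South e-stop relay stuck, Standby limit switch is inoperative}; {#1 joint encoder failed, #3 e-stop relay 2 malfunctions, #3 safety controller is out, Fieldbus link faulted, Left motor is inoperative, Reserve watchdog degraded, South e-stop relay stuck}.

5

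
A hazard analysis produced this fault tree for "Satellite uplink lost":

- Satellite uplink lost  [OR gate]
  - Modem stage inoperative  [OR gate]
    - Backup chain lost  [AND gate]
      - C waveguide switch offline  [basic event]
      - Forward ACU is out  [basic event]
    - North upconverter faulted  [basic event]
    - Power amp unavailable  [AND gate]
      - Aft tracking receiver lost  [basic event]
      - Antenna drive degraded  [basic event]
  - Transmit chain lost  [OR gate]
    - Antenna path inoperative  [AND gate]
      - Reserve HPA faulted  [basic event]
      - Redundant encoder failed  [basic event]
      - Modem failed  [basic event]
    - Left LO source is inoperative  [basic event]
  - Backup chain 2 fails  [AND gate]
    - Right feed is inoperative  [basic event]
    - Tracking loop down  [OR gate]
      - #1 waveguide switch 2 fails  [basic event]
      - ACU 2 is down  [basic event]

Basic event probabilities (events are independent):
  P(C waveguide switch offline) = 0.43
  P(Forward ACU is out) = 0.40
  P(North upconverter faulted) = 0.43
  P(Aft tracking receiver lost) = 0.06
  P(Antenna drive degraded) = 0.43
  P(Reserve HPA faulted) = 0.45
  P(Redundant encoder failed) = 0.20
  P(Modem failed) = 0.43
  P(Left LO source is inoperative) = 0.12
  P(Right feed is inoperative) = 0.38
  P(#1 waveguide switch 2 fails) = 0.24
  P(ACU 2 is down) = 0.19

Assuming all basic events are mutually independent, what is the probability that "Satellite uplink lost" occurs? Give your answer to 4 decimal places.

P(Backup chain lost) [AND] = 0.43 × 0.40 = 0.172000
P(Power amp unavailable) [AND] = 0.06 × 0.43 = 0.025800
P(Modem stage inoperative) [OR] = 1 − (1−0.172000) × (1−0.43) × (1−0.025800) = 0.540217
P(Antenna path inoperative) [AND] = 0.45 × 0.20 × 0.43 = 0.038700
P(Transmit chain lost) [OR] = 1 − (1−0.038700) × (1−0.12) = 0.154056
P(Tracking loop down) [OR] = 1 − (1−0.24) × (1−0.19) = 0.384400
P(Backup chain 2 fails) [AND] = 0.38 × 0.384400 = 0.146072
P(Satellite uplink lost) [OR] = 1 − (1−0.540217) × (1−0.154056) × (1−0.146072) = 0.667864
Rounded to 4 decimal places: P(Satellite uplink lost) ≈ 0.6679.

0.6679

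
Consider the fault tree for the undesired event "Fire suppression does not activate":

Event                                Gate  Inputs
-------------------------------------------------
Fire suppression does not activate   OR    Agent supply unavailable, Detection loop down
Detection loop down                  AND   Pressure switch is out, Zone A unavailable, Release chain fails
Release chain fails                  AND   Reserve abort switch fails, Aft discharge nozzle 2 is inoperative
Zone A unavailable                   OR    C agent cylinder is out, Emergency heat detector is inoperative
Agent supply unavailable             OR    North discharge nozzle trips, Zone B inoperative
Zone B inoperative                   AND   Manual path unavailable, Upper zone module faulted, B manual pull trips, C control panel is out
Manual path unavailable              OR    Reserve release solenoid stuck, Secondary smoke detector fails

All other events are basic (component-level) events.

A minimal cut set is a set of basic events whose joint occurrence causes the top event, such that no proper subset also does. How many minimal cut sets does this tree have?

5

Manual path unavailable [OR]: union of children's cut sets → 2 cut set(s).
Zone B inoperative [AND]: one cut set from each child combined → 2 × 1 × 1 × 1 = 2 cut set(s).
Agent supply unavailable [OR]: union of children's cut sets → 3 cut set(s).
Zone A unavailable [OR]: union of children's cut sets → 2 cut set(s).
Release chain fails [AND]: one cut set from each child combined → 1 × 1 = 1 cut set(s).
Detection loop down [AND]: one cut set from each child combined → 1 × 2 × 1 = 2 cut set(s).
Fire suppression does not activate [OR]: union of children's cut sets → 5 cut set(s).
Minimal cut sets: {North discharge nozzle trips}; {B manual pull trips, C control panel is out, Reserve release solenoid stuck, Upper zone module faulted}; {B manual pull trips, C control panel is out, Secondary smoke detector fails, Upper zone module faulted}; {Aft discharge nozzle 2 is inoperative, C agent cylinder is out, Pressure switch is out, Reserve abort switch fails}; {Aft discharge nozzle 2 is inoperative, Emergency heat detector is inoperative, Pressure switch is out, Reserve abort switch fails}.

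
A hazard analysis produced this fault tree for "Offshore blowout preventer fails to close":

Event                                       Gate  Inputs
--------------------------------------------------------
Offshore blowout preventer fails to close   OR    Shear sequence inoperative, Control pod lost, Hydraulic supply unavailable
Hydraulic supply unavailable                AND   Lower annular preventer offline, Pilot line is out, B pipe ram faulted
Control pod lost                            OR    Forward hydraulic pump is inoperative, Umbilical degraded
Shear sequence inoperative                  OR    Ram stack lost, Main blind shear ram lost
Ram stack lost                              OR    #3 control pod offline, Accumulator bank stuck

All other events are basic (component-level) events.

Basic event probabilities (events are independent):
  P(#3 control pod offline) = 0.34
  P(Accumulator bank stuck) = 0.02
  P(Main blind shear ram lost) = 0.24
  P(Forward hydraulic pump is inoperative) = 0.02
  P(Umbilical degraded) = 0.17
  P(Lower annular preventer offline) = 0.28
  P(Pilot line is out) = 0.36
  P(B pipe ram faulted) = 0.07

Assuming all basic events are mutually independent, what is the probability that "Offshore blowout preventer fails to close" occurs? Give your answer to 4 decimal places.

P(Ram stack lost) [OR] = 1 − (1−0.34) × (1−0.02) = 0.353200
P(Shear sequence inoperative) [OR] = 1 − (1−0.353200) × (1−0.24) = 0.508432
P(Control pod lost) [OR] = 1 − (1−0.02) × (1−0.17) = 0.186600
P(Hydraulic supply unavailable) [AND] = 0.28 × 0.36 × 0.07 = 0.007056
P(Offshore blowout preventer fails to close) [OR] = 1 − (1−0.508432) × (1−0.186600) × (1−0.007056) = 0.602980
Rounded to 4 decimal places: P(Offshore blowout preventer fails to close) ≈ 0.6030.

0.6030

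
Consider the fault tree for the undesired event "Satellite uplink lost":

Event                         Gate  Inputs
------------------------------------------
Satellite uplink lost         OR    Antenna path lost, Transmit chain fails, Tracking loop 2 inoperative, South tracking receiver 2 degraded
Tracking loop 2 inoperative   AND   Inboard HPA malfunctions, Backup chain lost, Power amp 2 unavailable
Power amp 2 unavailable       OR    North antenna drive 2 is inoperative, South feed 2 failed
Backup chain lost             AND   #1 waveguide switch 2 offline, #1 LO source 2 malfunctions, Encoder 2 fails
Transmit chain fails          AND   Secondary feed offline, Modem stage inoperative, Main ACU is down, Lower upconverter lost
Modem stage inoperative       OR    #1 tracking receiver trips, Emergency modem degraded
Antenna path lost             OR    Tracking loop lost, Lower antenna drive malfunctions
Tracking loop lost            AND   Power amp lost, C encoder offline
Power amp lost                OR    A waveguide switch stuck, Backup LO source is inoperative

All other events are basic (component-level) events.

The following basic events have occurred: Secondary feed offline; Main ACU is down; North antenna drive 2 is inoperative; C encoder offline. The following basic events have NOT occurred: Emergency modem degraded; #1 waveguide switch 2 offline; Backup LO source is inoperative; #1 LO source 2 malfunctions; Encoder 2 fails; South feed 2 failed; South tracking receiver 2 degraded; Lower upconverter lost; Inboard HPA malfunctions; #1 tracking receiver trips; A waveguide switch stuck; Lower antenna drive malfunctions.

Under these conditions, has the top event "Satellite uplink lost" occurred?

Power amp lost [OR]: A waveguide switch stuck=not, Backup LO source is inoperative=not → no input occurs → does not occur.
Tracking loop lost [AND]: Power amp lost=not, C encoder offline=occurs → not all inputs occur → does not occur.
Antenna path lost [OR]: Tracking loop lost=not, Lower antenna drive malfunctions=not → no input occurs → does not occur.
Modem stage inoperative [OR]: #1 tracking receiver trips=not, Emergency modem degraded=not → no input occurs → does not occur.
Transmit chain fails [AND]: Secondary feed offline=occurs, Modem stage inoperative=not, Main ACU is down=occurs, Lower upconverter lost=not → not all inputs occur → does not occur.
Backup chain lost [AND]: #1 waveguide switch 2 offline=not, #1 LO source 2 malfunctions=not, Encoder 2 fails=not → not all inputs occur → does not occur.
Power amp 2 unavailable [OR]: North antenna drive 2 is inoperative=occurs, South feed 2 failed=not → at least one input occurs → occurs.
Tracking loop 2 inoperative [AND]: Inboard HPA malfunctions=not, Backup chain lost=not, Power amp 2 unavailable=occurs → not all inputs occur → does not occur.
Satellite uplink lost [OR]: Antenna path lost=not, Transmit chain fails=not, Tracking loop 2 inoperative=not, South tracking receiver 2 degraded=not → no input occurs → does not occur.

No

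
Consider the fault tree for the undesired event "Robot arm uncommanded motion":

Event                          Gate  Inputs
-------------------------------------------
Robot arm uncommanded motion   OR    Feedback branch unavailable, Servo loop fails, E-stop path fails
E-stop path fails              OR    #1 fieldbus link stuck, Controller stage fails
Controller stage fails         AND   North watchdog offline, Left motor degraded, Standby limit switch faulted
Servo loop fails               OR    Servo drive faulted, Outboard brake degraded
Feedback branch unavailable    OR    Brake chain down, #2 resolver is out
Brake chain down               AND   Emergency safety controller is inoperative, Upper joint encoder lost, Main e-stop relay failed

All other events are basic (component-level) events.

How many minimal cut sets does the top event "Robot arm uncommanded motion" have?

6

Brake chain down [AND]: one cut set from each child combined → 1 × 1 × 1 = 1 cut set(s).
Feedback branch unavailable [OR]: union of children's cut sets → 2 cut set(s).
Servo loop fails [OR]: union of children's cut sets → 2 cut set(s).
Controller stage fails [AND]: one cut set from each child combined → 1 × 1 × 1 = 1 cut set(s).
E-stop path fails [OR]: union of children's cut sets → 2 cut set(s).
Robot arm uncommanded motion [OR]: union of children's cut sets → 6 cut set(s).
Minimal cut sets: {Emergency safety controller is inoperative, Main e-stop relay failed, Upper joint encoder lost}; {#2 resolver is out}; {Servo drive faulted}; {Outboard brake degraded}; {#1 fieldbus link stuck}; {Left motor degraded, North watchdog offline, Standby limit switch faulted}.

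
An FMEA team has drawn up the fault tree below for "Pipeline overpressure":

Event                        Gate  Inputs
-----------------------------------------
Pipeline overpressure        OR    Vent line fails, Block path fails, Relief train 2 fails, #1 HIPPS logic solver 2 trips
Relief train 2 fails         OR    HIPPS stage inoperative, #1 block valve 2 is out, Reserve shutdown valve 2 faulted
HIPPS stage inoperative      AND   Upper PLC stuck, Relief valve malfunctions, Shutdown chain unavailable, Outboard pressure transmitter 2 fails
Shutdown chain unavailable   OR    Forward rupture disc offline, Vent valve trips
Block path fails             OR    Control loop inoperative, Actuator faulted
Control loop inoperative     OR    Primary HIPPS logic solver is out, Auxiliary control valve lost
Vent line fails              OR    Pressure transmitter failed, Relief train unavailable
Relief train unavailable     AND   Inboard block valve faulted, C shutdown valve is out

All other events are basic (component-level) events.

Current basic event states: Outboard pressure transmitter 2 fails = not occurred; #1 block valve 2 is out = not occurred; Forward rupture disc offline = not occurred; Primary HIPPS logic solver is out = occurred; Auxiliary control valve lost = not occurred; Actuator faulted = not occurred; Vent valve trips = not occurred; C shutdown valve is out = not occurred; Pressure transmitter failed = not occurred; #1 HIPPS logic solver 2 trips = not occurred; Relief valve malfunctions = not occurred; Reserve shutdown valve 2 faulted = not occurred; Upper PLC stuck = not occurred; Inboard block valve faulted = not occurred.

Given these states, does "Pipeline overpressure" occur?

Yes

Relief train unavailable [AND]: Inboard block valve faulted=not, C shutdown valve is out=not → not all inputs occur → does not occur.
Vent line fails [OR]: Pressure transmitter failed=not, Relief train unavailable=not → no input occurs → does not occur.
Control loop inoperative [OR]: Primary HIPPS logic solver is out=occurs, Auxiliary control valve lost=not → at least one input occurs → occurs.
Block path fails [OR]: Control loop inoperative=occurs, Actuator faulted=not → at least one input occurs → occurs.
Shutdown chain unavailable [OR]: Forward rupture disc offline=not, Vent valve trips=not → no input occurs → does not occur.
HIPPS stage inoperative [AND]: Upper PLC stuck=not, Relief valve malfunctions=not, Shutdown chain unavailable=not, Outboard pressure transmitter 2 fails=not → not all inputs occur → does not occur.
Relief train 2 fails [OR]: HIPPS stage inoperative=not, #1 block valve 2 is out=not, Reserve shutdown valve 2 faulted=not → no input occurs → does not occur.
Pipeline overpressure [OR]: Vent line fails=not, Block path fails=occurs, Relief train 2 fails=not, #1 HIPPS logic solver 2 trips=not → at least one input occurs → occurs.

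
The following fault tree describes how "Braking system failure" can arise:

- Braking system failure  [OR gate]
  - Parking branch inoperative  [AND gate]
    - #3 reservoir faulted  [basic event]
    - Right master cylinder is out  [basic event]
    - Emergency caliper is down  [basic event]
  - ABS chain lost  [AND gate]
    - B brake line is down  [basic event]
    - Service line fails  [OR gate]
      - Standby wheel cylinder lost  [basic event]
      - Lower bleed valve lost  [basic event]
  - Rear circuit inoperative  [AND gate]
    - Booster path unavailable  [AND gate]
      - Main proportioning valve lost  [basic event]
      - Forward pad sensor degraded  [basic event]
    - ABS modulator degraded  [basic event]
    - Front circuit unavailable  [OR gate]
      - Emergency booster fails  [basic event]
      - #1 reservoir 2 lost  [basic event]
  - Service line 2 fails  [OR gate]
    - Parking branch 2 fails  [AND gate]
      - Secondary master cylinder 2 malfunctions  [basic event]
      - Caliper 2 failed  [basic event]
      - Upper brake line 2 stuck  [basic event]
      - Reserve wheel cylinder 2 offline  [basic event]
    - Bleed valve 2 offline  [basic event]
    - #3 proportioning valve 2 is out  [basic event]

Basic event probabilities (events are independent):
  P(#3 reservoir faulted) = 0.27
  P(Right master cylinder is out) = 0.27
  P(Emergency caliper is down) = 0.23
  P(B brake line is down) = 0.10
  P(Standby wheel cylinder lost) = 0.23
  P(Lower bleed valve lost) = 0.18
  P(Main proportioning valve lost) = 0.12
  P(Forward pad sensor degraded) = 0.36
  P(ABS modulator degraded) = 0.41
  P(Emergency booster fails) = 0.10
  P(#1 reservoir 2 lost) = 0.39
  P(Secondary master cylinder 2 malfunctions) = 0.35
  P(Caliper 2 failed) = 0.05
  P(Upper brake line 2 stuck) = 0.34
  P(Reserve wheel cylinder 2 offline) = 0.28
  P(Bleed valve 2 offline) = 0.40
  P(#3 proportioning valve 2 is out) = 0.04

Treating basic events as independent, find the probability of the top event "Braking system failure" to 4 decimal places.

0.4598

P(Parking branch inoperative) [AND] = 0.27 × 0.27 × 0.23 = 0.016767
P(Service line fails) [OR] = 1 − (1−0.23) × (1−0.18) = 0.368600
P(ABS chain lost) [AND] = 0.10 × 0.368600 = 0.036860
P(Booster path unavailable) [AND] = 0.12 × 0.36 = 0.043200
P(Front circuit unavailable) [OR] = 1 − (1−0.10) × (1−0.39) = 0.451000
P(Rear circuit inoperative) [AND] = 0.043200 × 0.41 × 0.451000 = 0.007988
P(Parking branch 2 fails) [AND] = 0.35 × 0.05 × 0.34 × 0.28 = 0.001666
P(Service line 2 fails) [OR] = 1 − (1−0.001666) × (1−0.40) × (1−0.04) = 0.424960
P(Braking system failure) [OR] = 1 − (1−0.016767) × (1−0.036860) × (1−0.007988) × (1−0.424960) = 0.459792
Rounded to 4 decimal places: P(Braking system failure) ≈ 0.4598.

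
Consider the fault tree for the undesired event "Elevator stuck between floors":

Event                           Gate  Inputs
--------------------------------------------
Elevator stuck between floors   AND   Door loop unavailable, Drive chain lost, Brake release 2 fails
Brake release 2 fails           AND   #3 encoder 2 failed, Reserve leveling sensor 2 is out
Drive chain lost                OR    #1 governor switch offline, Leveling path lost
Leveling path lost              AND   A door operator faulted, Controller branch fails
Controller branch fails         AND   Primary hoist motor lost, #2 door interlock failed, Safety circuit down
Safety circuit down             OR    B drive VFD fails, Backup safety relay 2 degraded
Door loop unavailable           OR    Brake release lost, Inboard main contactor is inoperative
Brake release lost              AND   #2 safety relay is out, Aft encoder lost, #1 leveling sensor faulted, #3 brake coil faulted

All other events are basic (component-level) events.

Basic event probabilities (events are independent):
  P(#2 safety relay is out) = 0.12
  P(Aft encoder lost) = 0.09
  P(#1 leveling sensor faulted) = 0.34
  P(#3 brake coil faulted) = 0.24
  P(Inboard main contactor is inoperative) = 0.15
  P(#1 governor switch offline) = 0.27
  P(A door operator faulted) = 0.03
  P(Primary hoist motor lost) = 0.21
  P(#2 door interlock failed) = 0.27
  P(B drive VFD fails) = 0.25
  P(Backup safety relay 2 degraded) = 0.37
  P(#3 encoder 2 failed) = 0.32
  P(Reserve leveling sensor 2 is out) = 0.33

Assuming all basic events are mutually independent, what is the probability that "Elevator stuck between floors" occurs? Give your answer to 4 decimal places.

0.0043

P(Brake release lost) [AND] = 0.12 × 0.09 × 0.34 × 0.24 = 0.000881
P(Door loop unavailable) [OR] = 1 − (1−0.000881) × (1−0.15) = 0.150749
P(Safety circuit down) [OR] = 1 − (1−0.25) × (1−0.37) = 0.527500
P(Controller branch fails) [AND] = 0.21 × 0.27 × 0.527500 = 0.029909
P(Leveling path lost) [AND] = 0.03 × 0.029909 = 0.000897
P(Drive chain lost) [OR] = 1 − (1−0.27) × (1−0.000897) = 0.270655
P(Brake release 2 fails) [AND] = 0.32 × 0.33 = 0.105600
P(Elevator stuck between floors) [AND] = 0.150749 × 0.270655 × 0.105600 = 0.004309
Rounded to 4 decimal places: P(Elevator stuck between floors) ≈ 0.0043.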